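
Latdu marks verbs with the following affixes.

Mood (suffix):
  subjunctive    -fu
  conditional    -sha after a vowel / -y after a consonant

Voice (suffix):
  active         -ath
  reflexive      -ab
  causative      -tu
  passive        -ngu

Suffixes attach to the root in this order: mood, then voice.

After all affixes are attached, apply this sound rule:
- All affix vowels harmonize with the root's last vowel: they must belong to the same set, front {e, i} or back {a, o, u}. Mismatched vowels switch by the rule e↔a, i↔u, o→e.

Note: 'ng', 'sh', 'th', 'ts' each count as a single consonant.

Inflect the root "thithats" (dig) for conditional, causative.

thithatsytu

Attach mood conditional -y (after consonant 'ts') → thithatsy.
Attach voice causative -tu → thithatsytu.
Vowel harmony: no change.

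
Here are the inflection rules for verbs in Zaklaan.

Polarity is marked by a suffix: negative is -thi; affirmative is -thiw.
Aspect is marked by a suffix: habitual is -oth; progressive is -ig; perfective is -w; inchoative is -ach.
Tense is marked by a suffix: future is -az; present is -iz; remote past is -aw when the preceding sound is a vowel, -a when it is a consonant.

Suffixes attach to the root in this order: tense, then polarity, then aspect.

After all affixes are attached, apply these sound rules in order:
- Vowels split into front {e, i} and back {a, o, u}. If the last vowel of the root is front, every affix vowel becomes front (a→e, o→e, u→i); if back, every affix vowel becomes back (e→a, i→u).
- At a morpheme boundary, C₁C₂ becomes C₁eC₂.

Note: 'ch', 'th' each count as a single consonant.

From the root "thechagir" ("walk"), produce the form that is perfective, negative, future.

Attach tense future -az → thechagiraz.
Attach polarity negative -thi → thechagirazthi.
Attach aspect perfective -w → thechagirazthiw.
Apply vowel harmony: thechagirazthiw → thechagirezthiw.
Apply epenthesis: thechagirezthiw → thechagirezethiw.

thechagirezethiw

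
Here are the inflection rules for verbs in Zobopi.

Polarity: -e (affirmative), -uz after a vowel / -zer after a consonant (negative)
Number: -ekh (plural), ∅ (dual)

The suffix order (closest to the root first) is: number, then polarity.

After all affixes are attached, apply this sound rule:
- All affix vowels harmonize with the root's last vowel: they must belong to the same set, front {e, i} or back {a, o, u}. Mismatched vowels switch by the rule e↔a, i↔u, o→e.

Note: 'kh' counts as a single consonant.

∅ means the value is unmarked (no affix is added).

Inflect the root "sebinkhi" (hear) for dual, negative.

sebinkhiiz

number = dual: zero marking, form stays sebinkhi.
Attach polarity negative -uz (after vowel 'i') → sebinkhiuz.
Apply vowel harmony: sebinkhiuz → sebinkhiiz.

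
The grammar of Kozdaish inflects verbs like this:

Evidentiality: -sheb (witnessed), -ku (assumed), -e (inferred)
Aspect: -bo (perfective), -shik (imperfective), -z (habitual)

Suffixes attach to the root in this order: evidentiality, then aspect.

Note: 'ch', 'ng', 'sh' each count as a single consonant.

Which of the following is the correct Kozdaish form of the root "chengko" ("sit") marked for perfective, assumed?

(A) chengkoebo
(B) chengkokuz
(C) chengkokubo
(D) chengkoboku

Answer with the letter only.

C

Attach evidentiality assumed -ku → chengkoku.
Attach aspect perfective -bo → chengkokubo.
So the correct form is chengkokubo, option (C).
(B) chengkokuz is wrong: it uses habitual instead of perfective for aspect.
(A) chengkoebo is wrong: it uses inferred instead of assumed for evidentiality.
(D) chengkoboku is wrong: it has the affixes in the wrong order.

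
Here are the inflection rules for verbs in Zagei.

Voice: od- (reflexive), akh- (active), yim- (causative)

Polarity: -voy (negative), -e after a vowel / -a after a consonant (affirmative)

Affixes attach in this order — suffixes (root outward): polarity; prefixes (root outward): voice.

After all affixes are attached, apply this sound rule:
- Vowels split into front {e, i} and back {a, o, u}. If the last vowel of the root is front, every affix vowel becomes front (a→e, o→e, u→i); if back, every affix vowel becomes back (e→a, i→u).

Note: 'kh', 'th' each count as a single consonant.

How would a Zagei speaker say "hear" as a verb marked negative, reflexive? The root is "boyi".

Attach polarity negative -voy → boyivoy.
Attach voice reflexive od- → odboyivoy.
Apply vowel harmony: odboyivoy → edboyivey.

edboyivey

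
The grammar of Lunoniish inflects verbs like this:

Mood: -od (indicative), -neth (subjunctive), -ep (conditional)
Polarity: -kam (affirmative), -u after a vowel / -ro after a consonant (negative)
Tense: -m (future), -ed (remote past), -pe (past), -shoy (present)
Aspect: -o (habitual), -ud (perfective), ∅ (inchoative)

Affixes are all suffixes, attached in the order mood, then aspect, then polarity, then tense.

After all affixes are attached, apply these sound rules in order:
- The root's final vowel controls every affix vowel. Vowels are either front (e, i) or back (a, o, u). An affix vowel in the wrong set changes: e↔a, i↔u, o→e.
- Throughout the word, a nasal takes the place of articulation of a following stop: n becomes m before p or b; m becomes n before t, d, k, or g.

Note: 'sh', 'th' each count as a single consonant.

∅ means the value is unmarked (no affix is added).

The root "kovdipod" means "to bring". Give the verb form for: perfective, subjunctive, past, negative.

kovdipodnathudropa

Attach mood subjunctive -neth → kovdipodneth.
Attach aspect perfective -ud → kovdipodnethud.
Attach polarity negative -ro (after consonant 'd') → kovdipodnethudro.
Attach tense past -pe → kovdipodnethudrope.
Apply vowel harmony: kovdipodnethudrope → kovdipodnathudropa.
Nasal assimilation: no change.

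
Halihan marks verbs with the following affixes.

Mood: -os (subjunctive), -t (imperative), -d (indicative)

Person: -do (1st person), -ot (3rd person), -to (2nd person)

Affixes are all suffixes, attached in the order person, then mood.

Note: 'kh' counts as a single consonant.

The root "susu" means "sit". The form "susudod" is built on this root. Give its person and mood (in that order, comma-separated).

Segment: susu-do-d.
person: -do → 1st person.
mood: -d → indicative.

1st person, indicative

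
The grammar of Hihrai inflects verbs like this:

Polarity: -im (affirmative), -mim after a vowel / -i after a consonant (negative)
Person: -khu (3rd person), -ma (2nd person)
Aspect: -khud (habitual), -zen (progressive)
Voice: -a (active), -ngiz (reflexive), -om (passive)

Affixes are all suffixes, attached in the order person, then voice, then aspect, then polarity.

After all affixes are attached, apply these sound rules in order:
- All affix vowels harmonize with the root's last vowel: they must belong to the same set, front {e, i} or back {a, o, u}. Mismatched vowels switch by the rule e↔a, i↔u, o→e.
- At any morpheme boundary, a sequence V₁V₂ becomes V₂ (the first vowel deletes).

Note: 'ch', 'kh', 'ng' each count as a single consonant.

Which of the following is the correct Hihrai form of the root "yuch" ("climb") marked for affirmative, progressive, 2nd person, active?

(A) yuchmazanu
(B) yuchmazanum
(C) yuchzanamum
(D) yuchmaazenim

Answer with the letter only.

B

Attach person 2nd person -ma → yuchma.
Attach voice active -a → yuchmaa.
Attach aspect progressive -zen → yuchmaazen.
Attach polarity affirmative -im → yuchmaazenim.
Apply vowel harmony: yuchmaazenim → yuchmaazanum.
Apply vowel deletion: yuchmaazanum → yuchmazanum.
So the correct form is yuchmazanum, option (B).
(D) yuchmaazenim is wrong: it fails to apply the sound rule(s).
(C) yuchzanamum is wrong: it has the affixes in the wrong order.
(A) yuchmazanu is wrong: it uses negative instead of affirmative for polarity.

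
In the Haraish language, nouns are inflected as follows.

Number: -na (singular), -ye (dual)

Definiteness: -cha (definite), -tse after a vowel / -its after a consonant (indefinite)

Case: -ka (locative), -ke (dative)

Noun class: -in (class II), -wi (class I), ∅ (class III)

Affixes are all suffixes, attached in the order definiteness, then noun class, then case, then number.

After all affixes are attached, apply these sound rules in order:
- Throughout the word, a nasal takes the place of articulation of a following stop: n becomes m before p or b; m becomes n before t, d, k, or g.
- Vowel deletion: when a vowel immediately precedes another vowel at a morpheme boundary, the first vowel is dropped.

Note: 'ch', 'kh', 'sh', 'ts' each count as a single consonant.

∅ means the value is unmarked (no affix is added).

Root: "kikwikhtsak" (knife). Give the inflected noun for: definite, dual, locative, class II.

Attach definiteness definite -cha → kikwikhtsakcha.
Attach noun class class II -in → kikwikhtsakchain.
Attach case locative -ka → kikwikhtsakchainka.
Attach number dual -ye → kikwikhtsakchainkaye.
Nasal assimilation: no change.
Apply vowel deletion: kikwikhtsakchainkaye → kikwikhtsakchinkaye.

kikwikhtsakchinkaye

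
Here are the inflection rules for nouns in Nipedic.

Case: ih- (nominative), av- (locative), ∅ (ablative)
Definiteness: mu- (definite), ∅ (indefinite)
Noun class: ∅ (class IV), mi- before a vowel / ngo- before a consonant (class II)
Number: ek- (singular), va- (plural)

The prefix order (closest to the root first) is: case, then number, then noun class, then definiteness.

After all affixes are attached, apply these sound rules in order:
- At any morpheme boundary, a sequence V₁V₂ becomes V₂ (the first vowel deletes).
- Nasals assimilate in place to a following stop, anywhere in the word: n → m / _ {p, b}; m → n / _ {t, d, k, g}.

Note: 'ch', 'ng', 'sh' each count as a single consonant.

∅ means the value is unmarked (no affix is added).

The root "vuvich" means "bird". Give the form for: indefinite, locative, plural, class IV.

Attach case locative av- → avvuvich.
Attach number plural va- → vaavvuvich.
noun class = class IV: zero marking, form stays vaavvuvich.
definiteness = indefinite: zero marking, form stays vaavvuvich.
Apply vowel deletion: vaavvuvich → vavvuvich.
Nasal assimilation: no change.

vavvuvich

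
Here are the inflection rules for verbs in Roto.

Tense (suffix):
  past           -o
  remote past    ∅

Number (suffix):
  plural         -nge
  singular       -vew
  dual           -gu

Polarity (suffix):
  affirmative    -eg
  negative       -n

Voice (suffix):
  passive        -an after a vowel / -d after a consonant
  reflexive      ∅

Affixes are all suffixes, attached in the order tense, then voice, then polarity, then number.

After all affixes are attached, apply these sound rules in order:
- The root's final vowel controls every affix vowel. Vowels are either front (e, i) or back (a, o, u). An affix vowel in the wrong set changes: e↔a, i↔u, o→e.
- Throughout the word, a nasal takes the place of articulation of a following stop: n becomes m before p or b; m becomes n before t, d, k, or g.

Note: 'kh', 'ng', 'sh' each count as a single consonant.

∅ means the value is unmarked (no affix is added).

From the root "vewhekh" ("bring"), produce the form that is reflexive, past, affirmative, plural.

Attach tense past -o → vewhekho.
voice = reflexive: zero marking, form stays vewhekho.
Attach polarity affirmative -eg → vewhekhoeg.
Attach number plural -nge → vewhekhoegnge.
Apply vowel harmony: vewhekhoegnge → vewhekheegnge.
Nasal assimilation: no change.

vewhekheegnge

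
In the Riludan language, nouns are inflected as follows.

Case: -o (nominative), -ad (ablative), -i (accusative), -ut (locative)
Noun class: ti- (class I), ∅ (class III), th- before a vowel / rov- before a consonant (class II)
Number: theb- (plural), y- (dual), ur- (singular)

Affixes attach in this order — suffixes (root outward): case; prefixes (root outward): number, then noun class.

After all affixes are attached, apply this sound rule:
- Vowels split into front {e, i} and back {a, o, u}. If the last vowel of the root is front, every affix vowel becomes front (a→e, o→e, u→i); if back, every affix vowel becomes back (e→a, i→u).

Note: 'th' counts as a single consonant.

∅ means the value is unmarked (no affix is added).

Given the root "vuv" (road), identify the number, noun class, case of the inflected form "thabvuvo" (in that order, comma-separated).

Segment: theb-vuv-o.
number: theb- → plural.
noun class: ∅ → class III.
case: -o → nominative.

plural, class III, nominative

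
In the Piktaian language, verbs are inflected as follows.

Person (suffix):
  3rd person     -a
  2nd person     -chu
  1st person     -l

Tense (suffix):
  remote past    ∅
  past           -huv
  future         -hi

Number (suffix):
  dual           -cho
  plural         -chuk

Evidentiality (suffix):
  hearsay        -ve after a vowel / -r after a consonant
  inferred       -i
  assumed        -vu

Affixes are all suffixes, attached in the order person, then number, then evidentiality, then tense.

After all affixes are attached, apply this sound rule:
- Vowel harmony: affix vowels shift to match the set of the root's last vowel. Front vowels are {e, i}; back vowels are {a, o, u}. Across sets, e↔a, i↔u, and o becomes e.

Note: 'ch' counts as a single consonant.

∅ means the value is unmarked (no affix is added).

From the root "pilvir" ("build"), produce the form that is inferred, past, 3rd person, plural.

pilvirechikihiv

Attach person 3rd person -a → pilvira.
Attach number plural -chuk → pilvirachuk.
Attach evidentiality inferred -i → pilvirachuki.
Attach tense past -huv → pilvirachukihuv.
Apply vowel harmony: pilvirachukihuv → pilvirechikihiv.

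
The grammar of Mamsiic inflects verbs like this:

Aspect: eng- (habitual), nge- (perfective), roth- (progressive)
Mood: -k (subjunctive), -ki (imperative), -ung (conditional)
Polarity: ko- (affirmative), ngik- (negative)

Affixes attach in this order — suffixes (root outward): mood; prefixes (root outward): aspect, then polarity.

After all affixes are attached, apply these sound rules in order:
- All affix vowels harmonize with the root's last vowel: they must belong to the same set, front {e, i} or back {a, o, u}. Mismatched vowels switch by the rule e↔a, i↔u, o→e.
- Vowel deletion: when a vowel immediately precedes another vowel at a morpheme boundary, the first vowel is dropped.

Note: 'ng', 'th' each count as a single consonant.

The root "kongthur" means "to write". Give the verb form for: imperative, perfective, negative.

ngukngakongthurku

Attach aspect perfective nge- → ngekongthur.
Attach polarity negative ngik- → ngikngekongthur.
Attach mood imperative -ki → ngikngekongthurki.
Apply vowel harmony: ngikngekongthurki → ngukngakongthurku.
Vowel deletion: no change.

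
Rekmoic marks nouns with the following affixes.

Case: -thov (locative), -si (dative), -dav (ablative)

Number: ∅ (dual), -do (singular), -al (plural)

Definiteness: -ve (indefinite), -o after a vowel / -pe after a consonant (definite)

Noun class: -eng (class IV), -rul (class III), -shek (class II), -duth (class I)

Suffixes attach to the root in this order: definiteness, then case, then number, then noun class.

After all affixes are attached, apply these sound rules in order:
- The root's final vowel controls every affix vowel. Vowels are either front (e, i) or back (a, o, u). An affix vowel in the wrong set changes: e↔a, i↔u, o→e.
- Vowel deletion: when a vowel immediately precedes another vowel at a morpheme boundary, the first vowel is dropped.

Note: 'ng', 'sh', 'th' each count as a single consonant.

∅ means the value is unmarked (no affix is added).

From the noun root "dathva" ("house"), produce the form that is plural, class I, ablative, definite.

Attach definiteness definite -o (after vowel 'a') → dathvao.
Attach case ablative -dav → dathvaodav.
Attach number plural -al → dathvaodaval.
Attach noun class class I -duth → dathvaodavalduth.
Vowel harmony: no change.
Apply vowel deletion: dathvaodavalduth → dathvodavalduth.

dathvodavalduth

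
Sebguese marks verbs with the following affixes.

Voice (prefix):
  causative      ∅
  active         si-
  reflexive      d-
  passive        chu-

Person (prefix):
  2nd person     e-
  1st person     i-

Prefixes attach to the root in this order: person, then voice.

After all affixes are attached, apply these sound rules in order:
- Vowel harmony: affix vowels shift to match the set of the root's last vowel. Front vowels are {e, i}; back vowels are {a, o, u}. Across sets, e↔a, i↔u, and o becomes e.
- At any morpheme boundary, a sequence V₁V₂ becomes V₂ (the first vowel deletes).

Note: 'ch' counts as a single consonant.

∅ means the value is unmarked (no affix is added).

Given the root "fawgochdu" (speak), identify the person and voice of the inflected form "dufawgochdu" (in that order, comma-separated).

1st person, reflexive

Segment: d-i-fawgochdu.
person: i- → 1st person.
voice: d- → reflexive.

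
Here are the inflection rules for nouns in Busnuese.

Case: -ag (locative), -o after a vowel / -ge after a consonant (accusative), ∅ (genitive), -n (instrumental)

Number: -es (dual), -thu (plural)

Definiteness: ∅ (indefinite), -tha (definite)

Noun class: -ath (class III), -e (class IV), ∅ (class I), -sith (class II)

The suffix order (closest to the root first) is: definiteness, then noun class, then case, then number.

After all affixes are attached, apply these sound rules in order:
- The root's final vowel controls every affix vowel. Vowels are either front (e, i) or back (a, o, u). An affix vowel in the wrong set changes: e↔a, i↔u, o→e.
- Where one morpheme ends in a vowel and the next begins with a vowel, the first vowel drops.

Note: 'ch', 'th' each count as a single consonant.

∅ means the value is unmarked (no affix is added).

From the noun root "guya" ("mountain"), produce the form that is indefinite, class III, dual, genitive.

guyathas

definiteness = indefinite: zero marking, form stays guya.
Attach noun class class III -ath → guyaath.
case = genitive: zero marking, form stays guyaath.
Attach number dual -es → guyaathes.
Apply vowel harmony: guyaathes → guyaathas.
Apply vowel deletion: guyaathas → guyathas.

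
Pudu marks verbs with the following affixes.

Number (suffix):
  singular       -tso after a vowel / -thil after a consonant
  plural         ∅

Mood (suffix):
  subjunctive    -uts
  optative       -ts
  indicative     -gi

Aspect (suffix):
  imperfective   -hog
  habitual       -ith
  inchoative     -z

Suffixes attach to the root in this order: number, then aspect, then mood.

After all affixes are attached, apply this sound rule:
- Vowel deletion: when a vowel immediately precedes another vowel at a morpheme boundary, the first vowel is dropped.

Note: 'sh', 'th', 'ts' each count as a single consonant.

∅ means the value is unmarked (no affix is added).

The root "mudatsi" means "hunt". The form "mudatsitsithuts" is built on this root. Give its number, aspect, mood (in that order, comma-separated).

singular, habitual, subjunctive

Segment: mudatsi-tso-ith-uts.
number: -tso/thil → singular.
aspect: -ith → habitual.
mood: -uts → subjunctive.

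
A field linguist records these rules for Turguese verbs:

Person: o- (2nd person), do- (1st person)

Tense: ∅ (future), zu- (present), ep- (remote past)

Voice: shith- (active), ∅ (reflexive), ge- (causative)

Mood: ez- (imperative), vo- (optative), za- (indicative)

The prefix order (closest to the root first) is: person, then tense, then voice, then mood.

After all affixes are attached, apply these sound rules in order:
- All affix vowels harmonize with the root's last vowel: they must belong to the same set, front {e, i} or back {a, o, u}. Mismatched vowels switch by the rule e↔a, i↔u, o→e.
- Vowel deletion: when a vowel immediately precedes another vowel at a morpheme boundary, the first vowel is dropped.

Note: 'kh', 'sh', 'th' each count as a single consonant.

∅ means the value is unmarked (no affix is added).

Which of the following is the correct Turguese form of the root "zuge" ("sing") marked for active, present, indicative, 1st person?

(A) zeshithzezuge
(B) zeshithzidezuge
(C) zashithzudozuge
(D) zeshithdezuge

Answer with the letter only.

Attach person 1st person do- → dozuge.
Attach tense present zu- → zudozuge.
Attach voice active shith- → shithzudozuge.
Attach mood indicative za- → zashithzudozuge.
Apply vowel harmony: zashithzudozuge → zeshithzidezuge.
Vowel deletion: no change.
So the correct form is zeshithzidezuge, option (B).
(A) zeshithzezuge is wrong: it uses 2nd person instead of 1st person for person.
(C) zashithzudozuge is wrong: it fails to apply the sound rule(s).
(D) zeshithdezuge is wrong: it uses future instead of present for tense.

B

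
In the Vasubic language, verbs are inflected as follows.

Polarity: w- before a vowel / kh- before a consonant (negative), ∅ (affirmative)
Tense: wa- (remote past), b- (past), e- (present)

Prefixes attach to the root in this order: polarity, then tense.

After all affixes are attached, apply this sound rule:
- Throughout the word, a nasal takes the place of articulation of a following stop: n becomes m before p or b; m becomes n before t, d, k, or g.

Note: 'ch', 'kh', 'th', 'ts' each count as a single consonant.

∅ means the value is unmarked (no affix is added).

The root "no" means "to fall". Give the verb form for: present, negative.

Attach polarity negative kh- (before consonant 'n') → khno.
Attach tense present e- → ekhno.
Nasal assimilation: no change.

ekhno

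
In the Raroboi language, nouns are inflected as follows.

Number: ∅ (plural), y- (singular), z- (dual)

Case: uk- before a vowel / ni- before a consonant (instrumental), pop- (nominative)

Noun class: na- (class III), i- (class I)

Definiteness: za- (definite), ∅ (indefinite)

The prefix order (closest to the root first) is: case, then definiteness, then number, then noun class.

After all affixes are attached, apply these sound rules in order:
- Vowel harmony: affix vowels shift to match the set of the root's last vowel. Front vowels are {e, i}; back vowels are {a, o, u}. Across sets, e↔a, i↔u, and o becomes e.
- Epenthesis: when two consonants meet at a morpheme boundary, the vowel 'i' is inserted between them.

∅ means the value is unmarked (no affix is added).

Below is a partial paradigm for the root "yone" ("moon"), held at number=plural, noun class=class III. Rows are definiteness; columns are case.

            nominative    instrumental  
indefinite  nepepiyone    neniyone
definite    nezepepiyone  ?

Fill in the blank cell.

nezeniyone

Attach case instrumental ni- (before consonant 'y') → niyone.
Attach definiteness definite za- → zaniyone.
number = plural: zero marking, form stays zaniyone.
Attach noun class class III na- → nazaniyone.
Apply vowel harmony: nazaniyone → nezeniyone.
Epenthesis: no change.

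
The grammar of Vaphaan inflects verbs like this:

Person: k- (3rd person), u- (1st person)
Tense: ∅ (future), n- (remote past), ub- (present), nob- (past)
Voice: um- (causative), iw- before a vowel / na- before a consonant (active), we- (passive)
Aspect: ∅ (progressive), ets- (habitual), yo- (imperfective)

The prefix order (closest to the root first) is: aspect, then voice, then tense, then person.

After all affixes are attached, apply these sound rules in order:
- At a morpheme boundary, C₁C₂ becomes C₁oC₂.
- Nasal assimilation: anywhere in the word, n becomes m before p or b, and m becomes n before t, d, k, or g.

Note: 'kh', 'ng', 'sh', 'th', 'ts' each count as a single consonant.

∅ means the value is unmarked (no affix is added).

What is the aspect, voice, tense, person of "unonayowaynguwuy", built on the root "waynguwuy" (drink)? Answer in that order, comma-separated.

Segment: u-n-na-yo-waynguwuy.
aspect: yo- → imperfective.
voice: iw/na- → active.
tense: n- → remote past.
person: u- → 1st person.

imperfective, active, remote past, 1st person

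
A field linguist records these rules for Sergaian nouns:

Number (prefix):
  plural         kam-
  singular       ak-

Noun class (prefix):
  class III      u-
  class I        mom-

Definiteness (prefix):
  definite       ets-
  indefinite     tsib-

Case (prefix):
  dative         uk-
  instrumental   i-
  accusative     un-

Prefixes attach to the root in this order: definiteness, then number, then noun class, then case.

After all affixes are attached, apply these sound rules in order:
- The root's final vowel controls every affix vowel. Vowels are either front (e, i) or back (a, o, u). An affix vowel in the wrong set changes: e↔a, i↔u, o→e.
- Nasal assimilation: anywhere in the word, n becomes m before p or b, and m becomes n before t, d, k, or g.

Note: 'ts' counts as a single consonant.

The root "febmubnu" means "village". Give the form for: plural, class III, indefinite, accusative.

Attach definiteness indefinite tsib- → tsibfebmubnu.
Attach number plural kam- → kamtsibfebmubnu.
Attach noun class class III u- → ukamtsibfebmubnu.
Attach case accusative un- → unukamtsibfebmubnu.
Apply vowel harmony: unukamtsibfebmubnu → unukamtsubfebmubnu.
Nasal assimilation: no change.

unukamtsubfebmubnu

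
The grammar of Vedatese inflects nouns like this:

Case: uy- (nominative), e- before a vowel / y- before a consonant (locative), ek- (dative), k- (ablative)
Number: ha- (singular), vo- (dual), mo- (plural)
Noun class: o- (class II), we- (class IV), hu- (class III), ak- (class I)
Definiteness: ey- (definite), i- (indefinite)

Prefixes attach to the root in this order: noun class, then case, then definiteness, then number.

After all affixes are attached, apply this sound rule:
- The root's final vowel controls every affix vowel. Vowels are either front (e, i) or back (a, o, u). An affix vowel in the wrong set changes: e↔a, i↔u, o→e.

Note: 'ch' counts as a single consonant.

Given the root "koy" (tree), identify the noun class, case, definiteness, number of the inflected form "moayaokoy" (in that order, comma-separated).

class II, locative, definite, plural

Segment: mo-ey-e-o-koy.
noun class: o- → class II.
case: e/y- → locative.
definiteness: ey- → definite.
number: mo- → plural.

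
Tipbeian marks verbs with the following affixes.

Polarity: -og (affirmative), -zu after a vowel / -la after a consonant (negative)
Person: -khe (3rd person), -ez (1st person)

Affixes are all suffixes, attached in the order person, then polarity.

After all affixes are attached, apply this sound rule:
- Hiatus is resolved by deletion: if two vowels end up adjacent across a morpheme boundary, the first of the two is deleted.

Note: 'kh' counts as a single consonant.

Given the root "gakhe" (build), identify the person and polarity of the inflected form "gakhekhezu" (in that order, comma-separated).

3rd person, negative

Segment: gakhe-khe-zu.
person: -khe → 3rd person.
polarity: -zu/la → negative.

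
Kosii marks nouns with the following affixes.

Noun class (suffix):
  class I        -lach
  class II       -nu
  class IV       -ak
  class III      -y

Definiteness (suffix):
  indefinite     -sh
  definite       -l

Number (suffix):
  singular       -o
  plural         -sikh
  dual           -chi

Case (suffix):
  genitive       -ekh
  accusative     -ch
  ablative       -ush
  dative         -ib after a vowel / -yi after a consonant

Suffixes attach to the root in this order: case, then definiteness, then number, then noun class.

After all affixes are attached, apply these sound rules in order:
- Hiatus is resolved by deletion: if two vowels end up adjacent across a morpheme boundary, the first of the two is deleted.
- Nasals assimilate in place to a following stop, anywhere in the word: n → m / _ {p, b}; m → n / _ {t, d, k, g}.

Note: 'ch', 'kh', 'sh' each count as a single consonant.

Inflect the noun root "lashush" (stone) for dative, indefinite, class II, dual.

Attach case dative -yi (after consonant 'sh') → lashushyi.
Attach definiteness indefinite -sh → lashushyish.
Attach number dual -chi → lashushyishchi.
Attach noun class class II -nu → lashushyishchinu.
Vowel deletion: no change.
Nasal assimilation: no change.

lashushyishchinu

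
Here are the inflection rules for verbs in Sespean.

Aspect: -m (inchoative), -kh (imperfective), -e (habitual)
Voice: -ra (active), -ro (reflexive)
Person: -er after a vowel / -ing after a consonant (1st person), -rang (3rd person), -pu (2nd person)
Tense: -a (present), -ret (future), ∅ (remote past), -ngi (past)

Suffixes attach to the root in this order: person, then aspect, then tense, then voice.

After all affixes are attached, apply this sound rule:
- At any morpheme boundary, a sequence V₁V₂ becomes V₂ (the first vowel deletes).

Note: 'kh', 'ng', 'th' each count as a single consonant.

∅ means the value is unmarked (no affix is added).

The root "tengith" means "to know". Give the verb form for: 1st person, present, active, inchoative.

tengithingmara

Attach person 1st person -ing (after consonant 'th') → tengithing.
Attach aspect inchoative -m → tengithingm.
Attach tense present -a → tengithingma.
Attach voice active -ra → tengithingmara.
Vowel deletion: no change.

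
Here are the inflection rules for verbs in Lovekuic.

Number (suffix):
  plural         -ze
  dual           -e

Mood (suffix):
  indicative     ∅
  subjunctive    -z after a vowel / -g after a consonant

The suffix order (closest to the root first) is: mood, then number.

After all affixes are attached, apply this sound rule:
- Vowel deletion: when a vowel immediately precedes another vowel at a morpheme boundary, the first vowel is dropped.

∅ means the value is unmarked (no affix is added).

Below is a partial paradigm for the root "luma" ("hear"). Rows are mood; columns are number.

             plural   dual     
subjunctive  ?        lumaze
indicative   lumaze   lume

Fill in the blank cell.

lumazze

Attach mood subjunctive -z (after vowel 'a') → lumaz.
Attach number plural -ze → lumazze.
Vowel deletion: no change.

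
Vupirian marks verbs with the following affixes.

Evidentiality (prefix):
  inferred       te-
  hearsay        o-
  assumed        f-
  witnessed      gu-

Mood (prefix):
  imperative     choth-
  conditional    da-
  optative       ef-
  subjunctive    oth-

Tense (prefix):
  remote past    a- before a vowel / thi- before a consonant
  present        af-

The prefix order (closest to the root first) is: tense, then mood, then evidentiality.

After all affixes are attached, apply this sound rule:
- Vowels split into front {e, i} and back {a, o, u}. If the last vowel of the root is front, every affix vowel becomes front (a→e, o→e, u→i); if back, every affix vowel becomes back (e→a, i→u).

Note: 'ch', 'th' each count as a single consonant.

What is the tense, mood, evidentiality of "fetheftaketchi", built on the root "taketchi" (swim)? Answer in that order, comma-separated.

present, subjunctive, assumed

Segment: f-oth-af-taketchi.
tense: af- → present.
mood: oth- → subjunctive.
evidentiality: f- → assumed.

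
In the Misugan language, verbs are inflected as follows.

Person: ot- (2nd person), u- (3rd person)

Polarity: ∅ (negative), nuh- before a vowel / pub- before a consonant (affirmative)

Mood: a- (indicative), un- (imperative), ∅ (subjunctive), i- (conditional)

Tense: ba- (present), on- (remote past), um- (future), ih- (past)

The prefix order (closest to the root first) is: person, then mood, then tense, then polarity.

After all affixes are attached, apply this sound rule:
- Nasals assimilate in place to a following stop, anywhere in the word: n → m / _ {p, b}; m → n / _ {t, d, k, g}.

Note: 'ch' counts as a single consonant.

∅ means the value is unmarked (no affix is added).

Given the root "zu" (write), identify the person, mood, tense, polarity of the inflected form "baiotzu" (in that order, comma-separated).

2nd person, conditional, present, negative

Segment: ba-i-ot-zu.
person: ot- → 2nd person.
mood: i- → conditional.
tense: ba- → present.
polarity: ∅ → negative.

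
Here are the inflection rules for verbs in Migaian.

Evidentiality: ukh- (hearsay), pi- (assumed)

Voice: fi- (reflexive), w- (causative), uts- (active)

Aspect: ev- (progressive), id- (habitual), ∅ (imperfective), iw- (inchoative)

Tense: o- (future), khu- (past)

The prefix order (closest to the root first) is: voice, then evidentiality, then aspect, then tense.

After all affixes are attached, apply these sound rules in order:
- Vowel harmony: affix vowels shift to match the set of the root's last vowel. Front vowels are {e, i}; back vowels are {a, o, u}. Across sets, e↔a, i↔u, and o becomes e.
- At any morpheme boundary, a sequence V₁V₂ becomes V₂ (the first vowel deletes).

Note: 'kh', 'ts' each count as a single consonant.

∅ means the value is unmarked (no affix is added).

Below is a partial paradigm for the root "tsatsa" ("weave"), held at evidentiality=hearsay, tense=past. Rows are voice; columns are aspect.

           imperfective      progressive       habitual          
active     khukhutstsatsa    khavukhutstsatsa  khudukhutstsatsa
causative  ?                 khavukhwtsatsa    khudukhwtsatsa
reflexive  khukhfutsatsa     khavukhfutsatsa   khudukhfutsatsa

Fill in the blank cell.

Attach voice causative w- → wtsatsa.
Attach evidentiality hearsay ukh- → ukhwtsatsa.
aspect = imperfective: zero marking, form stays ukhwtsatsa.
Attach tense past khu- → khuukhwtsatsa.
Vowel harmony: no change.
Apply vowel deletion: khuukhwtsatsa → khukhwtsatsa.

khukhwtsatsa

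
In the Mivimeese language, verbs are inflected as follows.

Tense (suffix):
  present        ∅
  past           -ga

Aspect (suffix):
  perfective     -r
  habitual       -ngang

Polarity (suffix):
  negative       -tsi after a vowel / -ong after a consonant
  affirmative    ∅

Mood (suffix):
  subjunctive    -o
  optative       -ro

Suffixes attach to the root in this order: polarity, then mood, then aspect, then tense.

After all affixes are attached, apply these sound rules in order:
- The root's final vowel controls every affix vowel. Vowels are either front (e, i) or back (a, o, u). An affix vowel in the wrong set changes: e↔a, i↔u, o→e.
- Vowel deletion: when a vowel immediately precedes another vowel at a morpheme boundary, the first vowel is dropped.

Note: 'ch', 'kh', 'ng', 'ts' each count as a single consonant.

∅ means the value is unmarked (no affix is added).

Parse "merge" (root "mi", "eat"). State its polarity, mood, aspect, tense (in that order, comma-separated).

Segment: mi-o-r-ga.
polarity: ∅ → affirmative.
mood: -o → subjunctive.
aspect: -r → perfective.
tense: -ga → past.

affirmative, subjunctive, perfective, past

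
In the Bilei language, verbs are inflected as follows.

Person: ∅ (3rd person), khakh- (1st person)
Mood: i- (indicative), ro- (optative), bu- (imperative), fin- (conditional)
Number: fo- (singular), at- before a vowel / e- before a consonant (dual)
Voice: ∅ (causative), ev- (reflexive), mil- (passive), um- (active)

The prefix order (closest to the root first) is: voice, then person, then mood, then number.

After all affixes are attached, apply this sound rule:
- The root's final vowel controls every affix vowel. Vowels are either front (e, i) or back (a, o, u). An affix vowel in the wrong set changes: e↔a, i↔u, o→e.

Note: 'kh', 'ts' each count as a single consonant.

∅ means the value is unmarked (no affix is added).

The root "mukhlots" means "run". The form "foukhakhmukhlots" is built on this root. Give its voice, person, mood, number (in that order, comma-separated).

Segment: fo-i-khakh-mukhlots.
voice: ∅ → causative.
person: khakh- → 1st person.
mood: i- → indicative.
number: fo- → singular.

causative, 1st person, indicative, singular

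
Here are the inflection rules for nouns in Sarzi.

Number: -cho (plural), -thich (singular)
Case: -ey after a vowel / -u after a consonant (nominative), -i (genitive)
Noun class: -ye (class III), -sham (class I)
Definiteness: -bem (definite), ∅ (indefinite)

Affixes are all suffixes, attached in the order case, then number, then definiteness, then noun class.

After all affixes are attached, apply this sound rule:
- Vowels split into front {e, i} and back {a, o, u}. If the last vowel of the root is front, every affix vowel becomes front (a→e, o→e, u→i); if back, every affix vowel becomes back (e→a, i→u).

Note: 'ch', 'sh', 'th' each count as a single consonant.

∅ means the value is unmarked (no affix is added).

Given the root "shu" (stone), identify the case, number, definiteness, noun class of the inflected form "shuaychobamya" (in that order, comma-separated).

Segment: shu-ey-cho-bem-ye.
case: -ey/u → nominative.
number: -cho → plural.
definiteness: -bem → definite.
noun class: -ye → class III.

nominative, plural, definite, class III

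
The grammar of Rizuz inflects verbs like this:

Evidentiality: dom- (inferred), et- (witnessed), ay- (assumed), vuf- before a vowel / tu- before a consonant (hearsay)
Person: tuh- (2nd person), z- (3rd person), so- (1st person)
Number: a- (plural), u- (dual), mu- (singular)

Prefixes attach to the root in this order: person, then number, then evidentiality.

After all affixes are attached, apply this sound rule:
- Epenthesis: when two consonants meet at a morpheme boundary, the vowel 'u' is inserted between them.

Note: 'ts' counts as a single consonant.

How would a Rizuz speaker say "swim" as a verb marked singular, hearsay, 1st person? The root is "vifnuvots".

Attach person 1st person so- → sovifnuvots.
Attach number singular mu- → musovifnuvots.
Attach evidentiality hearsay tu- (before consonant 'm') → tumusovifnuvots.
Epenthesis: no change.

tumusovifnuvots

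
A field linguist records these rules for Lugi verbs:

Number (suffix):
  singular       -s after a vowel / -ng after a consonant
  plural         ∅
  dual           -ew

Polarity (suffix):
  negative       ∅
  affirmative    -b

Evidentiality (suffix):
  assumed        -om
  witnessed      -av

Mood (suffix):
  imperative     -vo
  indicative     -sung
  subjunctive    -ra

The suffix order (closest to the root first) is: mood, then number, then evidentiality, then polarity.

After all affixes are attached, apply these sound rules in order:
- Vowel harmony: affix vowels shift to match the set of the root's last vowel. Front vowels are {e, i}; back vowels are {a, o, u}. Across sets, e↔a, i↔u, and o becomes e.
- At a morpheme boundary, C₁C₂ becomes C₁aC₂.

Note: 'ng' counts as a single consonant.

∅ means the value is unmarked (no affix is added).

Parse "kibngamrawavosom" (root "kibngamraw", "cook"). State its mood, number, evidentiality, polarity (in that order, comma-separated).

Segment: kibngamraw-vo-s-om.
mood: -vo → imperative.
number: -s/ng → singular.
evidentiality: -om → assumed.
polarity: ∅ → negative.

imperative, singular, assumed, negative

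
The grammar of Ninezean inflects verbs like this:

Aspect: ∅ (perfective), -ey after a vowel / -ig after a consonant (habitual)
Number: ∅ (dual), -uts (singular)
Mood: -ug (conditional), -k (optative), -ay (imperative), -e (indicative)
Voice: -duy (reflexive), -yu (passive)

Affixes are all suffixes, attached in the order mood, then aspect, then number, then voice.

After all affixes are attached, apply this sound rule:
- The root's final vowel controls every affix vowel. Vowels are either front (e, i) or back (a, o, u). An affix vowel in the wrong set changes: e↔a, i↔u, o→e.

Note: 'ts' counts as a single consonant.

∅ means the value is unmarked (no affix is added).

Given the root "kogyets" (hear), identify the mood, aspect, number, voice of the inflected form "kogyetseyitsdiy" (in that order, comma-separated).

Segment: kogyets-ay-uts-duy.
mood: -ay → imperative.
aspect: ∅ → perfective.
number: -uts → singular.
voice: -duy → reflexive.

imperative, perfective, singular, reflexive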